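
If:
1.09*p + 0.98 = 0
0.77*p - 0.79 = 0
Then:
No Solution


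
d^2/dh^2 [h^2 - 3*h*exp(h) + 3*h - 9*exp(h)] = -3*h*exp(h) - 15*exp(h) + 2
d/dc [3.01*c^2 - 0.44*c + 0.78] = 6.02*c - 0.44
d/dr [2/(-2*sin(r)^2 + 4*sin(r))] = 2*(sin(r) - 1)*cos(r)/((sin(r) - 2)^2*sin(r)^2)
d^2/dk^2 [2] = 0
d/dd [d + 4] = 1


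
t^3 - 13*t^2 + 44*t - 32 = (t - 8)*(t - 4)*(t - 1)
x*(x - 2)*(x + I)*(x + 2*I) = x^4 - 2*x^3 + 3*I*x^3 - 2*x^2 - 6*I*x^2 + 4*x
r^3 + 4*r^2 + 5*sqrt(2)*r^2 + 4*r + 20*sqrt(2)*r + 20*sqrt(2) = (r + 2)^2*(r + 5*sqrt(2))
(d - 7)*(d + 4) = d^2 - 3*d - 28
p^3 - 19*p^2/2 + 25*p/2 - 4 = (p - 8)*(p - 1)*(p - 1/2)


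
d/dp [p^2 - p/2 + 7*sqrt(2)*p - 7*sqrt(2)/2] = 2*p - 1/2 + 7*sqrt(2)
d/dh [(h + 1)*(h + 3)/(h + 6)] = (h^2 + 12*h + 21)/(h^2 + 12*h + 36)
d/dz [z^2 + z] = 2*z + 1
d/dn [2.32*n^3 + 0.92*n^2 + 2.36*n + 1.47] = 6.96*n^2 + 1.84*n + 2.36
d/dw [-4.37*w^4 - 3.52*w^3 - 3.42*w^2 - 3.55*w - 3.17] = -17.48*w^3 - 10.56*w^2 - 6.84*w - 3.55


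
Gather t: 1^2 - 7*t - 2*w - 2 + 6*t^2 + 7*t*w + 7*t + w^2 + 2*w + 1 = 6*t^2 + 7*t*w + w^2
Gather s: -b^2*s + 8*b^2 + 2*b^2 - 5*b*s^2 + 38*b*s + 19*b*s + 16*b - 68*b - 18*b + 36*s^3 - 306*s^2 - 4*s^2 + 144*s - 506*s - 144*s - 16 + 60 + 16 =10*b^2 - 70*b + 36*s^3 + s^2*(-5*b - 310) + s*(-b^2 + 57*b - 506) + 60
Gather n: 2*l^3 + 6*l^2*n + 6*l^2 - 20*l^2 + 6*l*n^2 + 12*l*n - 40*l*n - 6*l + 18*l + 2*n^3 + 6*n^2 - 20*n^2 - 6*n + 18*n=2*l^3 - 14*l^2 + 12*l + 2*n^3 + n^2*(6*l - 14) + n*(6*l^2 - 28*l + 12)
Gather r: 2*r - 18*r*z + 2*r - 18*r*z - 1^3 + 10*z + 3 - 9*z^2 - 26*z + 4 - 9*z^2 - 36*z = r*(4 - 36*z) - 18*z^2 - 52*z + 6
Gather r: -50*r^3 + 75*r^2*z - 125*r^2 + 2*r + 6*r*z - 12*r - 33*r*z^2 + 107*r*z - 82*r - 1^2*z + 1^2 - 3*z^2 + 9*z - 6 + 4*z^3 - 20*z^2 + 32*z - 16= -50*r^3 + r^2*(75*z - 125) + r*(-33*z^2 + 113*z - 92) + 4*z^3 - 23*z^2 + 40*z - 21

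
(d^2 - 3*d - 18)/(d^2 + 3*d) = (d - 6)/d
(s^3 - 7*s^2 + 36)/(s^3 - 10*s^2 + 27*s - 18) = (s + 2)/(s - 1)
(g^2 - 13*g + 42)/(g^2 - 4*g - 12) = (g - 7)/(g + 2)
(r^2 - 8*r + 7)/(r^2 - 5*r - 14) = (r - 1)/(r + 2)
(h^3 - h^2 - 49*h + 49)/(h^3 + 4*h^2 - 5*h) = (h^2 - 49)/(h*(h + 5))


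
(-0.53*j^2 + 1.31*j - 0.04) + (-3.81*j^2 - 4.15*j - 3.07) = -4.34*j^2 - 2.84*j - 3.11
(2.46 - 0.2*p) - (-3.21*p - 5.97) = 3.01*p + 8.43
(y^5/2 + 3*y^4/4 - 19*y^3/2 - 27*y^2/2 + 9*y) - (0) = y^5/2 + 3*y^4/4 - 19*y^3/2 - 27*y^2/2 + 9*y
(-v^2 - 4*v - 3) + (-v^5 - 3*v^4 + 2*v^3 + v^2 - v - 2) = -v^5 - 3*v^4 + 2*v^3 - 5*v - 5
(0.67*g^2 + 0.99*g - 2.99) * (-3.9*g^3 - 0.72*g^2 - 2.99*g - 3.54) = -2.613*g^5 - 4.3434*g^4 + 8.9449*g^3 - 3.1791*g^2 + 5.4355*g + 10.5846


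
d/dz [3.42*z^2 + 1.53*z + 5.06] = 6.84*z + 1.53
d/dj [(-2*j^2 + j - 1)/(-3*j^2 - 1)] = (3*j^2 - 2*j - 1)/(9*j^4 + 6*j^2 + 1)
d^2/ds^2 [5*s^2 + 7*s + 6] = 10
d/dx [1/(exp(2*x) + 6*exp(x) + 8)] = 2*(-exp(x) - 3)*exp(x)/(exp(2*x) + 6*exp(x) + 8)^2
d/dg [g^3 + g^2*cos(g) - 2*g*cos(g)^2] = -g^2*sin(g) + 3*g^2 + 2*g*sin(2*g) + 2*g*cos(g) - 2*cos(g)^2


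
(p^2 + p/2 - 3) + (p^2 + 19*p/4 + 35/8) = 2*p^2 + 21*p/4 + 11/8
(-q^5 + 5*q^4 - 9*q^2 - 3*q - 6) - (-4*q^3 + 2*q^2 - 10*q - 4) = -q^5 + 5*q^4 + 4*q^3 - 11*q^2 + 7*q - 2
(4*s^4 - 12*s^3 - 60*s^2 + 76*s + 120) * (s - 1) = 4*s^5 - 16*s^4 - 48*s^3 + 136*s^2 + 44*s - 120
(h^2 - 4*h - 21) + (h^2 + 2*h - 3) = 2*h^2 - 2*h - 24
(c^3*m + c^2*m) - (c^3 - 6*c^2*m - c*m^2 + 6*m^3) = c^3*m - c^3 + 7*c^2*m + c*m^2 - 6*m^3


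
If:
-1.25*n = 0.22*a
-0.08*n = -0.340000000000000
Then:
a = -24.15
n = 4.25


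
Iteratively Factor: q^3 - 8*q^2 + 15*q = (q - 3)*(q^2 - 5*q) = (q - 5)*(q - 3)*(q)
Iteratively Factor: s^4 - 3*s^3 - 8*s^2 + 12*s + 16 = (s + 1)*(s^3 - 4*s^2 - 4*s + 16) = (s + 1)*(s + 2)*(s^2 - 6*s + 8) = (s - 4)*(s + 1)*(s + 2)*(s - 2)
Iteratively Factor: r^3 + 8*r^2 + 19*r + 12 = (r + 3)*(r^2 + 5*r + 4) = (r + 1)*(r + 3)*(r + 4)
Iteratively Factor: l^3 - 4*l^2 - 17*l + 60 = (l + 4)*(l^2 - 8*l + 15) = (l - 5)*(l + 4)*(l - 3)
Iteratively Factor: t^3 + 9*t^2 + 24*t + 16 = (t + 1)*(t^2 + 8*t + 16) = (t + 1)*(t + 4)*(t + 4)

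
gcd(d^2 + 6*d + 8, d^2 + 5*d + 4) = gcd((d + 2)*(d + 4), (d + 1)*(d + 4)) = d + 4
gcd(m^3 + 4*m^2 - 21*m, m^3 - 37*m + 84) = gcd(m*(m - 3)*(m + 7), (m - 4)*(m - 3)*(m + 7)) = m^2 + 4*m - 21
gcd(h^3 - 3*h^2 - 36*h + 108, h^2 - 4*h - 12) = h - 6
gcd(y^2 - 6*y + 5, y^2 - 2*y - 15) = y - 5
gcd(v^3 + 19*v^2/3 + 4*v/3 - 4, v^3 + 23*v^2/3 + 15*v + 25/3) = v + 1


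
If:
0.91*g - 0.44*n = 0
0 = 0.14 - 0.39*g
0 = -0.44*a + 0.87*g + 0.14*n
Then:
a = 0.95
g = 0.36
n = 0.74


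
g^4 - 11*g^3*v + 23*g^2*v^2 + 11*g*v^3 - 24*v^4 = (g - 8*v)*(g - 3*v)*(g - v)*(g + v)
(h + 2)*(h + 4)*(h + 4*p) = h^3 + 4*h^2*p + 6*h^2 + 24*h*p + 8*h + 32*p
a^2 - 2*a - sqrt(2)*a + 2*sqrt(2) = (a - 2)*(a - sqrt(2))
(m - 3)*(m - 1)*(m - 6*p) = m^3 - 6*m^2*p - 4*m^2 + 24*m*p + 3*m - 18*p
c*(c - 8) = c^2 - 8*c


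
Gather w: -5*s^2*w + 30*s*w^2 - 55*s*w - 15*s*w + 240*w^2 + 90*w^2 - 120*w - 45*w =w^2*(30*s + 330) + w*(-5*s^2 - 70*s - 165)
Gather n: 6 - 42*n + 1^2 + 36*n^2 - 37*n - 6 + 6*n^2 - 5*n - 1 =42*n^2 - 84*n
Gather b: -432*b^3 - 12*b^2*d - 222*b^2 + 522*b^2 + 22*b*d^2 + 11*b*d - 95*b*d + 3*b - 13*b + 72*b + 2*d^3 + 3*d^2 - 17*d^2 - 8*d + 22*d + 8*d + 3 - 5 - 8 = -432*b^3 + b^2*(300 - 12*d) + b*(22*d^2 - 84*d + 62) + 2*d^3 - 14*d^2 + 22*d - 10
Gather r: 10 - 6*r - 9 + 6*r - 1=0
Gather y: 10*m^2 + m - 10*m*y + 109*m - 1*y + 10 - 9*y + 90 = 10*m^2 + 110*m + y*(-10*m - 10) + 100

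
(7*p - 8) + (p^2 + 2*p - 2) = p^2 + 9*p - 10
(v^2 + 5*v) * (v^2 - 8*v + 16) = v^4 - 3*v^3 - 24*v^2 + 80*v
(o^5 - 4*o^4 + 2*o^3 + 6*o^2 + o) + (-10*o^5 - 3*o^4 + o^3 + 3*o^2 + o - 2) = -9*o^5 - 7*o^4 + 3*o^3 + 9*o^2 + 2*o - 2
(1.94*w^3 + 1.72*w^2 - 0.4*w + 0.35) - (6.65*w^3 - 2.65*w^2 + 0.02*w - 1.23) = -4.71*w^3 + 4.37*w^2 - 0.42*w + 1.58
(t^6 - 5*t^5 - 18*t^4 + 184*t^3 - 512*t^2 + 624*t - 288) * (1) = t^6 - 5*t^5 - 18*t^4 + 184*t^3 - 512*t^2 + 624*t - 288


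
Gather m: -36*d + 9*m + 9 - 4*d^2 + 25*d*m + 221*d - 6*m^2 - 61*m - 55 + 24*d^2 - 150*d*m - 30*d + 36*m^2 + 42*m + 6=20*d^2 + 155*d + 30*m^2 + m*(-125*d - 10) - 40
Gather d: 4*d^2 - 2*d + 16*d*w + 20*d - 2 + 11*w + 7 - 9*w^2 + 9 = 4*d^2 + d*(16*w + 18) - 9*w^2 + 11*w + 14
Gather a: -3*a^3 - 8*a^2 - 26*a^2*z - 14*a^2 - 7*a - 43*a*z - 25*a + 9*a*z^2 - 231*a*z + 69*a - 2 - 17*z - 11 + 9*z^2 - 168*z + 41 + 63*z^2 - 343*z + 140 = -3*a^3 + a^2*(-26*z - 22) + a*(9*z^2 - 274*z + 37) + 72*z^2 - 528*z + 168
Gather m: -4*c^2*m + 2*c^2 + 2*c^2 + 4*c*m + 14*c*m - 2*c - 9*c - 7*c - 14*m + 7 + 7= 4*c^2 - 18*c + m*(-4*c^2 + 18*c - 14) + 14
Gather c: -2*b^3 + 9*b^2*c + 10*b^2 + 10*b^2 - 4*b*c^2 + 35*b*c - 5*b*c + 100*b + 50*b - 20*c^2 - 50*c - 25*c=-2*b^3 + 20*b^2 + 150*b + c^2*(-4*b - 20) + c*(9*b^2 + 30*b - 75)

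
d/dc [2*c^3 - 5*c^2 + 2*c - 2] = 6*c^2 - 10*c + 2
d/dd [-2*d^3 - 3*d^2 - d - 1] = -6*d^2 - 6*d - 1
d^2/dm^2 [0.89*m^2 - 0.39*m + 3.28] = 1.78000000000000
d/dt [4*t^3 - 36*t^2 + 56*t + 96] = 12*t^2 - 72*t + 56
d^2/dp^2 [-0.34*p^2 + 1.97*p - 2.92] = -0.680000000000000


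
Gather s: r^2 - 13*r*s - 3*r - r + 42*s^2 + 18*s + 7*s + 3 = r^2 - 4*r + 42*s^2 + s*(25 - 13*r) + 3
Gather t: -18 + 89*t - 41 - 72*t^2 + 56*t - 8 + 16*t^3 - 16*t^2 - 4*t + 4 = 16*t^3 - 88*t^2 + 141*t - 63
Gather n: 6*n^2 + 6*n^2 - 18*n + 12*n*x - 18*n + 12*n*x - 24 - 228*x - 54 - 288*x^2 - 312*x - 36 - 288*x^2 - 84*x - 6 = 12*n^2 + n*(24*x - 36) - 576*x^2 - 624*x - 120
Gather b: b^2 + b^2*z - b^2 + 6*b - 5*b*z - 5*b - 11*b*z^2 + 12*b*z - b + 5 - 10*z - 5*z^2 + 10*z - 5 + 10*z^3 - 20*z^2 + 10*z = b^2*z + b*(-11*z^2 + 7*z) + 10*z^3 - 25*z^2 + 10*z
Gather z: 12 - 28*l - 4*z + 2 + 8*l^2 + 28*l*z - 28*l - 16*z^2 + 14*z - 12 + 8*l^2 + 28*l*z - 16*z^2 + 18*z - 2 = 16*l^2 - 56*l - 32*z^2 + z*(56*l + 28)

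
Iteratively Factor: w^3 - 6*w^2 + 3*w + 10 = (w + 1)*(w^2 - 7*w + 10) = (w - 2)*(w + 1)*(w - 5)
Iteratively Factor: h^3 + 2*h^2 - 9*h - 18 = (h - 3)*(h^2 + 5*h + 6) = (h - 3)*(h + 3)*(h + 2)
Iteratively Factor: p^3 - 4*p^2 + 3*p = (p)*(p^2 - 4*p + 3) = p*(p - 3)*(p - 1)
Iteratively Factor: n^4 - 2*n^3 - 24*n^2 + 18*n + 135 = (n - 5)*(n^3 + 3*n^2 - 9*n - 27) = (n - 5)*(n - 3)*(n^2 + 6*n + 9) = (n - 5)*(n - 3)*(n + 3)*(n + 3)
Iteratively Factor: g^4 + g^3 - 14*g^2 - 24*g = (g)*(g^3 + g^2 - 14*g - 24) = g*(g + 3)*(g^2 - 2*g - 8) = g*(g + 2)*(g + 3)*(g - 4)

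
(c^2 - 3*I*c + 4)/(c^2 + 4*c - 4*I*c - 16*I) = (c + I)/(c + 4)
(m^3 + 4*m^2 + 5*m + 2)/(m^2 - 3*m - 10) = (m^2 + 2*m + 1)/(m - 5)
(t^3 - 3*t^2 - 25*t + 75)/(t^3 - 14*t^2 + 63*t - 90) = (t + 5)/(t - 6)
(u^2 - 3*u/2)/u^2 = (u - 3/2)/u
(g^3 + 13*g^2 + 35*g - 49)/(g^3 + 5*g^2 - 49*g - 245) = (g^2 + 6*g - 7)/(g^2 - 2*g - 35)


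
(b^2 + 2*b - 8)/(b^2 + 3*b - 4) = (b - 2)/(b - 1)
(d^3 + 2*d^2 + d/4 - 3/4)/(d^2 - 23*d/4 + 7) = (4*d^3 + 8*d^2 + d - 3)/(4*d^2 - 23*d + 28)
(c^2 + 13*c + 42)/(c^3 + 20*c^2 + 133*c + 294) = 1/(c + 7)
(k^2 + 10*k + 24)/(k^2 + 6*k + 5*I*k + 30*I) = (k + 4)/(k + 5*I)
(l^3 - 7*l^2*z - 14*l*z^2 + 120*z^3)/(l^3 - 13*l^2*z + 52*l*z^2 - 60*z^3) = (-l - 4*z)/(-l + 2*z)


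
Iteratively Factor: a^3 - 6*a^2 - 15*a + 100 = (a - 5)*(a^2 - a - 20) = (a - 5)^2*(a + 4)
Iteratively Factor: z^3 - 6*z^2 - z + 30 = (z - 5)*(z^2 - z - 6) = (z - 5)*(z + 2)*(z - 3)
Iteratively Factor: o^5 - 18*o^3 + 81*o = (o + 3)*(o^4 - 3*o^3 - 9*o^2 + 27*o) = o*(o + 3)*(o^3 - 3*o^2 - 9*o + 27) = o*(o + 3)^2*(o^2 - 6*o + 9) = o*(o - 3)*(o + 3)^2*(o - 3)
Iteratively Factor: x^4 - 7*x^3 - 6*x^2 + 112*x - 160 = (x + 4)*(x^3 - 11*x^2 + 38*x - 40) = (x - 2)*(x + 4)*(x^2 - 9*x + 20) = (x - 5)*(x - 2)*(x + 4)*(x - 4)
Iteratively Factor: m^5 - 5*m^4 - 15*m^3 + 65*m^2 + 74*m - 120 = (m - 5)*(m^4 - 15*m^2 - 10*m + 24) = (m - 5)*(m - 1)*(m^3 + m^2 - 14*m - 24) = (m - 5)*(m - 1)*(m + 3)*(m^2 - 2*m - 8) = (m - 5)*(m - 4)*(m - 1)*(m + 3)*(m + 2)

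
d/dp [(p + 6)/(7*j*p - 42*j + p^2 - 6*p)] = (7*j*p - 42*j + p^2 - 6*p - (p + 6)*(7*j + 2*p - 6))/(7*j*p - 42*j + p^2 - 6*p)^2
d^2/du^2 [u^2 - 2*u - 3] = 2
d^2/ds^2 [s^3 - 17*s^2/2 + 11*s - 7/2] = 6*s - 17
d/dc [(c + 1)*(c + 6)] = 2*c + 7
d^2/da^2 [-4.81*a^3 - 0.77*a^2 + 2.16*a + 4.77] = -28.86*a - 1.54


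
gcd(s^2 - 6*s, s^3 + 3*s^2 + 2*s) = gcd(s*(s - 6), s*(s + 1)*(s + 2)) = s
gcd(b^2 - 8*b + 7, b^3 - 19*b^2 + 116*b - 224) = b - 7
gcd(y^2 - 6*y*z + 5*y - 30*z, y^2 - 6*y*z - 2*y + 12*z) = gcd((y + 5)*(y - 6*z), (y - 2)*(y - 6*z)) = y - 6*z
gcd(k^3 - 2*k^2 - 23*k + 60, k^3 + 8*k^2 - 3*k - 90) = k^2 + 2*k - 15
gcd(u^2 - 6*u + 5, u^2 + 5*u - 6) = u - 1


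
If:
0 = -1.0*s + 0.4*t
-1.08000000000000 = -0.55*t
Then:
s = 0.79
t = 1.96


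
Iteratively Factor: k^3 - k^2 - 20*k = (k)*(k^2 - k - 20) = k*(k + 4)*(k - 5)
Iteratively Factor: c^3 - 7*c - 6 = (c + 1)*(c^2 - c - 6) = (c - 3)*(c + 1)*(c + 2)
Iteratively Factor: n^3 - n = (n - 1)*(n^2 + n) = (n - 1)*(n + 1)*(n)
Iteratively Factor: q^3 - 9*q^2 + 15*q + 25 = (q + 1)*(q^2 - 10*q + 25) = (q - 5)*(q + 1)*(q - 5)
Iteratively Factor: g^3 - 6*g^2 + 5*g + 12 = (g + 1)*(g^2 - 7*g + 12) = (g - 4)*(g + 1)*(g - 3)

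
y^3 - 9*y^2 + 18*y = y*(y - 6)*(y - 3)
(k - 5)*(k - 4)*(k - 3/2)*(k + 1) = k^4 - 19*k^3/2 + 23*k^2 + 7*k/2 - 30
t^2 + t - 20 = (t - 4)*(t + 5)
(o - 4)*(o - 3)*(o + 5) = o^3 - 2*o^2 - 23*o + 60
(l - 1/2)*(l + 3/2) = l^2 + l - 3/4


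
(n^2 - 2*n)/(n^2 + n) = (n - 2)/(n + 1)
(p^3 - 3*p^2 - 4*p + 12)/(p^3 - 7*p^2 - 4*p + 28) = (p - 3)/(p - 7)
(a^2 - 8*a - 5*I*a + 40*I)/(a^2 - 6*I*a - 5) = (a - 8)/(a - I)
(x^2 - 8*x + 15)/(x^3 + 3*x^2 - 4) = (x^2 - 8*x + 15)/(x^3 + 3*x^2 - 4)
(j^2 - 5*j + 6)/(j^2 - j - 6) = (j - 2)/(j + 2)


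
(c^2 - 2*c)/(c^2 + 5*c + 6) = c*(c - 2)/(c^2 + 5*c + 6)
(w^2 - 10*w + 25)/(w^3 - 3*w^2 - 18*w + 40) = (w - 5)/(w^2 + 2*w - 8)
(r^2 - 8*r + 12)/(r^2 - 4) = (r - 6)/(r + 2)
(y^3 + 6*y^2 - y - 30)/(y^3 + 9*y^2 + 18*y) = (y^2 + 3*y - 10)/(y*(y + 6))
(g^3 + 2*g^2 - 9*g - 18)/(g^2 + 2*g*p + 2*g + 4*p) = (g^2 - 9)/(g + 2*p)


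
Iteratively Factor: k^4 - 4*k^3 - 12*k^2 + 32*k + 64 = (k - 4)*(k^3 - 12*k - 16) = (k - 4)*(k + 2)*(k^2 - 2*k - 8) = (k - 4)*(k + 2)^2*(k - 4)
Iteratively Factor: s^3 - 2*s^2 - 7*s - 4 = (s + 1)*(s^2 - 3*s - 4) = (s + 1)^2*(s - 4)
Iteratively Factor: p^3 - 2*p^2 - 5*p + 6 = (p + 2)*(p^2 - 4*p + 3) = (p - 3)*(p + 2)*(p - 1)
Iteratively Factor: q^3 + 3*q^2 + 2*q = (q + 2)*(q^2 + q) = (q + 1)*(q + 2)*(q)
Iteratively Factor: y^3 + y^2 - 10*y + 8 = (y - 1)*(y^2 + 2*y - 8) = (y - 1)*(y + 4)*(y - 2)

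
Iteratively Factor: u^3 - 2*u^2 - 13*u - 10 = (u - 5)*(u^2 + 3*u + 2) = (u - 5)*(u + 1)*(u + 2)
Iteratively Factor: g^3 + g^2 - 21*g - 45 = (g - 5)*(g^2 + 6*g + 9) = (g - 5)*(g + 3)*(g + 3)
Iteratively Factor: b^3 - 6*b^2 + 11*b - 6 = (b - 2)*(b^2 - 4*b + 3) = (b - 3)*(b - 2)*(b - 1)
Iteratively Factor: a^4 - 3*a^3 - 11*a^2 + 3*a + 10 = (a - 5)*(a^3 + 2*a^2 - a - 2) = (a - 5)*(a - 1)*(a^2 + 3*a + 2) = (a - 5)*(a - 1)*(a + 2)*(a + 1)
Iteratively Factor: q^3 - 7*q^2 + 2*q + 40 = (q - 5)*(q^2 - 2*q - 8) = (q - 5)*(q + 2)*(q - 4)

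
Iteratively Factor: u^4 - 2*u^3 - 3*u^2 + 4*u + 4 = (u + 1)*(u^3 - 3*u^2 + 4) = (u - 2)*(u + 1)*(u^2 - u - 2) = (u - 2)^2*(u + 1)*(u + 1)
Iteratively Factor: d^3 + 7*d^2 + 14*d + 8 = (d + 4)*(d^2 + 3*d + 2) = (d + 2)*(d + 4)*(d + 1)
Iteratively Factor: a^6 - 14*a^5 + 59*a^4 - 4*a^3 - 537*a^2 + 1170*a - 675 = (a - 5)*(a^5 - 9*a^4 + 14*a^3 + 66*a^2 - 207*a + 135) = (a - 5)^2*(a^4 - 4*a^3 - 6*a^2 + 36*a - 27) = (a - 5)^2*(a - 3)*(a^3 - a^2 - 9*a + 9) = (a - 5)^2*(a - 3)*(a - 1)*(a^2 - 9) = (a - 5)^2*(a - 3)*(a - 1)*(a + 3)*(a - 3)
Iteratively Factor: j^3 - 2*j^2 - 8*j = (j)*(j^2 - 2*j - 8) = j*(j - 4)*(j + 2)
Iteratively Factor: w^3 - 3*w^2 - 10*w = (w + 2)*(w^2 - 5*w) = (w - 5)*(w + 2)*(w)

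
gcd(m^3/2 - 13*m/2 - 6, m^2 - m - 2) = m + 1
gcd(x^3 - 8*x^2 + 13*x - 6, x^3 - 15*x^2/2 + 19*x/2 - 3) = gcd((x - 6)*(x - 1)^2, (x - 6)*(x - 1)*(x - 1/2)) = x^2 - 7*x + 6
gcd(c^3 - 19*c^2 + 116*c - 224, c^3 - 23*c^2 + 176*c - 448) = c^2 - 15*c + 56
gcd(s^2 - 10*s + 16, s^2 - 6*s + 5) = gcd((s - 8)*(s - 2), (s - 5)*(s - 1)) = 1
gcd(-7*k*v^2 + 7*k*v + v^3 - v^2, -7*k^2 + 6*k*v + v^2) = 1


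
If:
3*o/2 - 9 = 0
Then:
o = 6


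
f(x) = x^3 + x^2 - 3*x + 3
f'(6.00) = 117.00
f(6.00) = 237.00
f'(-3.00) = 18.00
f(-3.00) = -6.00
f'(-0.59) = -3.14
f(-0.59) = 4.91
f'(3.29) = 36.05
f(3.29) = 39.57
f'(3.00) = 30.00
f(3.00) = 30.00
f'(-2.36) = 8.99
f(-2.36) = 2.51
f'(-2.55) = 11.41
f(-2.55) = 0.57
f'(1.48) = 6.53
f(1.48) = 3.99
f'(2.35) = 18.27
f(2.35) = 14.45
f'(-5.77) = 85.34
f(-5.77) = -138.50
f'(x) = 3*x^2 + 2*x - 3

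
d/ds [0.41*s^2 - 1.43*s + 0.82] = 0.82*s - 1.43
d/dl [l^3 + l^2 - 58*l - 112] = 3*l^2 + 2*l - 58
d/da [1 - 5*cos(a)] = 5*sin(a)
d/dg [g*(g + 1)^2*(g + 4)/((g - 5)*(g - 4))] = (2*g^5 - 21*g^4 - 28*g^3 + 275*g^2 + 360*g + 80)/(g^4 - 18*g^3 + 121*g^2 - 360*g + 400)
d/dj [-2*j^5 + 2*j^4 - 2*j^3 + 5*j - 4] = -10*j^4 + 8*j^3 - 6*j^2 + 5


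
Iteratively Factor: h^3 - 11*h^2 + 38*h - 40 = (h - 2)*(h^2 - 9*h + 20) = (h - 5)*(h - 2)*(h - 4)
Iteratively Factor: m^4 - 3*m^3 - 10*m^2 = (m - 5)*(m^3 + 2*m^2) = m*(m - 5)*(m^2 + 2*m) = m^2*(m - 5)*(m + 2)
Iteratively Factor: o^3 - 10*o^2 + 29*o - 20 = (o - 4)*(o^2 - 6*o + 5) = (o - 5)*(o - 4)*(o - 1)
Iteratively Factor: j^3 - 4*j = (j)*(j^2 - 4) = j*(j + 2)*(j - 2)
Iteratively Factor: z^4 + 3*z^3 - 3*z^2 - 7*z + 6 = (z + 3)*(z^3 - 3*z + 2) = (z - 1)*(z + 3)*(z^2 + z - 2) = (z - 1)*(z + 2)*(z + 3)*(z - 1)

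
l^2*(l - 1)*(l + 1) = l^4 - l^2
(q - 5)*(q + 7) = q^2 + 2*q - 35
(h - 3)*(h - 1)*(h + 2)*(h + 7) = h^4 + 5*h^3 - 19*h^2 - 29*h + 42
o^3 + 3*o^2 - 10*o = o*(o - 2)*(o + 5)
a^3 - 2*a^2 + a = a*(a - 1)^2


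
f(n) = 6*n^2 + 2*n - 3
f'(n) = 12*n + 2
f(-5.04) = 139.33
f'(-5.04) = -58.48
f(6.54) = 266.71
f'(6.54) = 80.48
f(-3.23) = 53.14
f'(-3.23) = -36.76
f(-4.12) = 90.61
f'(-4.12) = -47.44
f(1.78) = 19.57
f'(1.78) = 23.36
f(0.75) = 1.88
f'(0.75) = 11.00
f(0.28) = -1.97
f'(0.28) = 5.36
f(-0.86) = -0.28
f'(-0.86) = -8.32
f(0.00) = -3.00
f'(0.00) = 2.00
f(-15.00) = 1317.00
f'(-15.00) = -178.00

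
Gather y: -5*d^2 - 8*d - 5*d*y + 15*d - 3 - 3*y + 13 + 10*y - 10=-5*d^2 + 7*d + y*(7 - 5*d)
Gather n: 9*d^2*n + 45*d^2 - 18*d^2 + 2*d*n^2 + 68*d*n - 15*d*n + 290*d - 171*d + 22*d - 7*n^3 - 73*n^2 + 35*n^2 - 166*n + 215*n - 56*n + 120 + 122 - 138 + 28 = 27*d^2 + 141*d - 7*n^3 + n^2*(2*d - 38) + n*(9*d^2 + 53*d - 7) + 132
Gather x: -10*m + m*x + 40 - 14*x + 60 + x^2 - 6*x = -10*m + x^2 + x*(m - 20) + 100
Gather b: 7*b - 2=7*b - 2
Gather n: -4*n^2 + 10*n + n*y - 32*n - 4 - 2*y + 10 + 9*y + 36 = -4*n^2 + n*(y - 22) + 7*y + 42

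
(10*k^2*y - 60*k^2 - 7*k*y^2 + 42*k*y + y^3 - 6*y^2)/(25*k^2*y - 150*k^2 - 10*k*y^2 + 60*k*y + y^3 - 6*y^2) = (-2*k + y)/(-5*k + y)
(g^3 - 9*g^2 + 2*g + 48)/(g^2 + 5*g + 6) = (g^2 - 11*g + 24)/(g + 3)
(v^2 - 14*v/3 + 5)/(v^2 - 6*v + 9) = (v - 5/3)/(v - 3)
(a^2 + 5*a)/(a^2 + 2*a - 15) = a/(a - 3)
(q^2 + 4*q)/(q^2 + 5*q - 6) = q*(q + 4)/(q^2 + 5*q - 6)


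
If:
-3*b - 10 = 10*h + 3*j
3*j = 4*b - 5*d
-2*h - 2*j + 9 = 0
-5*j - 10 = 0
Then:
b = -23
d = -86/5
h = 13/2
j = -2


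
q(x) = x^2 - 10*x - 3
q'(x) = 2*x - 10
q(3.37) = -25.34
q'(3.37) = -3.26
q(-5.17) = 75.43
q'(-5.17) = -20.34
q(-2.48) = 27.95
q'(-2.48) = -14.96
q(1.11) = -12.87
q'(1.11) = -7.78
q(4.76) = -27.94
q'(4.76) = -0.48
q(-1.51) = 14.38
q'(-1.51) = -13.02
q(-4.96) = 71.20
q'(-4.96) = -19.92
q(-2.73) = 31.75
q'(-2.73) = -15.46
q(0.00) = -3.00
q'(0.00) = -10.00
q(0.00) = -3.00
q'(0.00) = -10.00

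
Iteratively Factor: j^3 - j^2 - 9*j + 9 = (j - 1)*(j^2 - 9) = (j - 1)*(j + 3)*(j - 3)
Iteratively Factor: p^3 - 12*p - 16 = (p + 2)*(p^2 - 2*p - 8) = (p + 2)^2*(p - 4)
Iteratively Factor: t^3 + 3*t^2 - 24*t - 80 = (t - 5)*(t^2 + 8*t + 16) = (t - 5)*(t + 4)*(t + 4)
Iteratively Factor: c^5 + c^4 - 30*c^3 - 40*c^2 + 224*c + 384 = (c - 4)*(c^4 + 5*c^3 - 10*c^2 - 80*c - 96) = (c - 4)*(c + 2)*(c^3 + 3*c^2 - 16*c - 48) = (c - 4)^2*(c + 2)*(c^2 + 7*c + 12) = (c - 4)^2*(c + 2)*(c + 3)*(c + 4)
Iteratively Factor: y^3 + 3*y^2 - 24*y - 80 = (y - 5)*(y^2 + 8*y + 16) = (y - 5)*(y + 4)*(y + 4)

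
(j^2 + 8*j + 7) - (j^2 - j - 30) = 9*j + 37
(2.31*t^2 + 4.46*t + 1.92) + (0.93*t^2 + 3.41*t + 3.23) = 3.24*t^2 + 7.87*t + 5.15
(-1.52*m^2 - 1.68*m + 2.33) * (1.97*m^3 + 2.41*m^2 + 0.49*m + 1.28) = -2.9944*m^5 - 6.9728*m^4 - 0.2035*m^3 + 2.8465*m^2 - 1.0087*m + 2.9824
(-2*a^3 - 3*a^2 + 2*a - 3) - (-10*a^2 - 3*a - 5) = -2*a^3 + 7*a^2 + 5*a + 2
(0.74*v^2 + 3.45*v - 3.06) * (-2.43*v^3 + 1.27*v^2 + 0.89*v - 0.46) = -1.7982*v^5 - 7.4437*v^4 + 12.4759*v^3 - 1.1561*v^2 - 4.3104*v + 1.4076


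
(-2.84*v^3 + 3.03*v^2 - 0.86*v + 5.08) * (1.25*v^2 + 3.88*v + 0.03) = -3.55*v^5 - 7.2317*v^4 + 10.5962*v^3 + 3.1041*v^2 + 19.6846*v + 0.1524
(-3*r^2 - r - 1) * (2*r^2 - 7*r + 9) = -6*r^4 + 19*r^3 - 22*r^2 - 2*r - 9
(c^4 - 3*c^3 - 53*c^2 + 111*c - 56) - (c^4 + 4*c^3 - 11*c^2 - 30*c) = -7*c^3 - 42*c^2 + 141*c - 56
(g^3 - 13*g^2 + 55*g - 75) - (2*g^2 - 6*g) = g^3 - 15*g^2 + 61*g - 75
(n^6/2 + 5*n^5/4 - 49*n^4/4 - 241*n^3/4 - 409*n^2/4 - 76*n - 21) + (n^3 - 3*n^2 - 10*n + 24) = n^6/2 + 5*n^5/4 - 49*n^4/4 - 237*n^3/4 - 421*n^2/4 - 86*n + 3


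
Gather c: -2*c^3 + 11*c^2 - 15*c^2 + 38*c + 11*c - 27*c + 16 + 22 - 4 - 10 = -2*c^3 - 4*c^2 + 22*c + 24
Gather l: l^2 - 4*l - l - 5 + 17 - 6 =l^2 - 5*l + 6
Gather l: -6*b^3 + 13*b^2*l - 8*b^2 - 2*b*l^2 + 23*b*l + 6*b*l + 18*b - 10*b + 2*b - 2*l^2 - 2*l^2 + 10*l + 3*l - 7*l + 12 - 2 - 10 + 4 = -6*b^3 - 8*b^2 + 10*b + l^2*(-2*b - 4) + l*(13*b^2 + 29*b + 6) + 4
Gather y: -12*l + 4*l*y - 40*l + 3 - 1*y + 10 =-52*l + y*(4*l - 1) + 13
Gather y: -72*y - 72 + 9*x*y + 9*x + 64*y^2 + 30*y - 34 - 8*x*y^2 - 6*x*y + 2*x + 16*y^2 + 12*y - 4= 11*x + y^2*(80 - 8*x) + y*(3*x - 30) - 110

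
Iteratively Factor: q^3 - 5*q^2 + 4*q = (q - 4)*(q^2 - q) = q*(q - 4)*(q - 1)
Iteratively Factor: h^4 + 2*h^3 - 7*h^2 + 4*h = (h)*(h^3 + 2*h^2 - 7*h + 4) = h*(h - 1)*(h^2 + 3*h - 4) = h*(h - 1)^2*(h + 4)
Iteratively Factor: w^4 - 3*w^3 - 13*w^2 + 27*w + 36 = (w + 3)*(w^3 - 6*w^2 + 5*w + 12) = (w - 3)*(w + 3)*(w^2 - 3*w - 4) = (w - 3)*(w + 1)*(w + 3)*(w - 4)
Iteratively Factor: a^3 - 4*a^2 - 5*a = (a - 5)*(a^2 + a) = (a - 5)*(a + 1)*(a)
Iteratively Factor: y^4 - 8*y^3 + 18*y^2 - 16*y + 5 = (y - 1)*(y^3 - 7*y^2 + 11*y - 5) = (y - 1)^2*(y^2 - 6*y + 5) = (y - 1)^3*(y - 5)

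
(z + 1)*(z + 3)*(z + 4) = z^3 + 8*z^2 + 19*z + 12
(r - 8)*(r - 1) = r^2 - 9*r + 8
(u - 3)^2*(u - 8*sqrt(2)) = u^3 - 8*sqrt(2)*u^2 - 6*u^2 + 9*u + 48*sqrt(2)*u - 72*sqrt(2)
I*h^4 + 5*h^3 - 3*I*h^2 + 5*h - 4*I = (h - 4*I)*(h - I)*(h + I)*(I*h + 1)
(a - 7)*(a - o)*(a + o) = a^3 - 7*a^2 - a*o^2 + 7*o^2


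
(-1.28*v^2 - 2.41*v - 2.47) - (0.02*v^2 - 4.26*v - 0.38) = -1.3*v^2 + 1.85*v - 2.09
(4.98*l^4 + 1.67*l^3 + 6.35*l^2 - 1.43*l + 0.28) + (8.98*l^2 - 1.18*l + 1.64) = 4.98*l^4 + 1.67*l^3 + 15.33*l^2 - 2.61*l + 1.92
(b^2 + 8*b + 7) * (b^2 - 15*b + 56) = b^4 - 7*b^3 - 57*b^2 + 343*b + 392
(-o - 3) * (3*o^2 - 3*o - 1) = -3*o^3 - 6*o^2 + 10*o + 3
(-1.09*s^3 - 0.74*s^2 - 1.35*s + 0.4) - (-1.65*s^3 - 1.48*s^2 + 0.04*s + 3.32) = 0.56*s^3 + 0.74*s^2 - 1.39*s - 2.92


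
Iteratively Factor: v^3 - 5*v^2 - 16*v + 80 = (v - 4)*(v^2 - v - 20) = (v - 5)*(v - 4)*(v + 4)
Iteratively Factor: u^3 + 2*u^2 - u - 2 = (u + 1)*(u^2 + u - 2) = (u - 1)*(u + 1)*(u + 2)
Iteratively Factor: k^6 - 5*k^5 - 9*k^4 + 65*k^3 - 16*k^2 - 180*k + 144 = (k + 3)*(k^5 - 8*k^4 + 15*k^3 + 20*k^2 - 76*k + 48) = (k - 1)*(k + 3)*(k^4 - 7*k^3 + 8*k^2 + 28*k - 48) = (k - 4)*(k - 1)*(k + 3)*(k^3 - 3*k^2 - 4*k + 12) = (k - 4)*(k - 3)*(k - 1)*(k + 3)*(k^2 - 4) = (k - 4)*(k - 3)*(k - 1)*(k + 2)*(k + 3)*(k - 2)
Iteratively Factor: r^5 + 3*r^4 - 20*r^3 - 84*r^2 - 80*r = (r - 5)*(r^4 + 8*r^3 + 20*r^2 + 16*r) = r*(r - 5)*(r^3 + 8*r^2 + 20*r + 16) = r*(r - 5)*(r + 2)*(r^2 + 6*r + 8) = r*(r - 5)*(r + 2)^2*(r + 4)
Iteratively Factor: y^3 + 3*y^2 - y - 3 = (y - 1)*(y^2 + 4*y + 3) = (y - 1)*(y + 3)*(y + 1)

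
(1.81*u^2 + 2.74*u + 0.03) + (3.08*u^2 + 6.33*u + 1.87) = 4.89*u^2 + 9.07*u + 1.9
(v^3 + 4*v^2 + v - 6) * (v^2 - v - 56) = v^5 + 3*v^4 - 59*v^3 - 231*v^2 - 50*v + 336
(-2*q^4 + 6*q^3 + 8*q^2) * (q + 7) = -2*q^5 - 8*q^4 + 50*q^3 + 56*q^2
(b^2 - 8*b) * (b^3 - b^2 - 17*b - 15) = b^5 - 9*b^4 - 9*b^3 + 121*b^2 + 120*b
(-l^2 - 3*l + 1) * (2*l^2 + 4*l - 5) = -2*l^4 - 10*l^3 - 5*l^2 + 19*l - 5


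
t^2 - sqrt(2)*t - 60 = (t - 6*sqrt(2))*(t + 5*sqrt(2))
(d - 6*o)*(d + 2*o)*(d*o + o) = d^3*o - 4*d^2*o^2 + d^2*o - 12*d*o^3 - 4*d*o^2 - 12*o^3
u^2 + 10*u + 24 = (u + 4)*(u + 6)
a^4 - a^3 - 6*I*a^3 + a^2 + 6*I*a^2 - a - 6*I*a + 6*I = (a - 1)*(a - 6*I)*(-I*a + 1)*(I*a + 1)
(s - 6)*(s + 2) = s^2 - 4*s - 12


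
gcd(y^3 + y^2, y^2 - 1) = y + 1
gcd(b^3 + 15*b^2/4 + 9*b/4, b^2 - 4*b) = b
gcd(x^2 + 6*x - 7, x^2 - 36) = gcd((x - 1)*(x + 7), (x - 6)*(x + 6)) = 1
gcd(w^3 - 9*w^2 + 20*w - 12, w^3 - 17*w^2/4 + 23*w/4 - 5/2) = w^2 - 3*w + 2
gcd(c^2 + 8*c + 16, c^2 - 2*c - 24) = c + 4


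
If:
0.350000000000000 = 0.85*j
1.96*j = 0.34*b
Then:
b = 2.37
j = 0.41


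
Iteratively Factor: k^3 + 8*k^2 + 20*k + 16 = (k + 2)*(k^2 + 6*k + 8) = (k + 2)*(k + 4)*(k + 2)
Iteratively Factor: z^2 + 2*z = (z)*(z + 2)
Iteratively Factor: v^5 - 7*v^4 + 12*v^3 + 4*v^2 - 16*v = (v)*(v^4 - 7*v^3 + 12*v^2 + 4*v - 16) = v*(v - 2)*(v^3 - 5*v^2 + 2*v + 8) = v*(v - 2)*(v + 1)*(v^2 - 6*v + 8) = v*(v - 4)*(v - 2)*(v + 1)*(v - 2)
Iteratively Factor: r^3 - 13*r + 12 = (r - 1)*(r^2 + r - 12) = (r - 3)*(r - 1)*(r + 4)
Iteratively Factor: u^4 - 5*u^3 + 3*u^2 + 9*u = (u + 1)*(u^3 - 6*u^2 + 9*u) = (u - 3)*(u + 1)*(u^2 - 3*u) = (u - 3)^2*(u + 1)*(u)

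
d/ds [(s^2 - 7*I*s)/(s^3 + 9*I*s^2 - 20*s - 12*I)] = (-s^4 + 14*I*s^3 - 83*s^2 - 24*I*s - 84)/(s^6 + 18*I*s^5 - 121*s^4 - 384*I*s^3 + 616*s^2 + 480*I*s - 144)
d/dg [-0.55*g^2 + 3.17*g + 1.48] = 3.17 - 1.1*g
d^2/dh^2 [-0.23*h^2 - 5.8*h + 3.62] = -0.460000000000000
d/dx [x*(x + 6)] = 2*x + 6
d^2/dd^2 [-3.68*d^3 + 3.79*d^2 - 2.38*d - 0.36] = 7.58 - 22.08*d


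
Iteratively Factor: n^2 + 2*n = (n + 2)*(n)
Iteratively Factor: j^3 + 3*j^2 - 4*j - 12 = (j + 2)*(j^2 + j - 6) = (j - 2)*(j + 2)*(j + 3)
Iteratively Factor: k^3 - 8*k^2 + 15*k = (k)*(k^2 - 8*k + 15) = k*(k - 5)*(k - 3)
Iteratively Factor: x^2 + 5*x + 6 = (x + 3)*(x + 2)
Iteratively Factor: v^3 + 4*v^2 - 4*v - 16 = (v - 2)*(v^2 + 6*v + 8) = (v - 2)*(v + 2)*(v + 4)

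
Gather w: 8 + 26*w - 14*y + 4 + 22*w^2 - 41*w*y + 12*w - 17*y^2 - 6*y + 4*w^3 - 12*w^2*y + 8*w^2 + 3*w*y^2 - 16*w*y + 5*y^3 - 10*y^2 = 4*w^3 + w^2*(30 - 12*y) + w*(3*y^2 - 57*y + 38) + 5*y^3 - 27*y^2 - 20*y + 12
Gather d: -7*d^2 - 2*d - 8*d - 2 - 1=-7*d^2 - 10*d - 3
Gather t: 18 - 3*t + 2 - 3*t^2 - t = -3*t^2 - 4*t + 20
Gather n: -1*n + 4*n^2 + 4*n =4*n^2 + 3*n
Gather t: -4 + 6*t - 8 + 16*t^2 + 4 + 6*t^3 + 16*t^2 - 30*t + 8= 6*t^3 + 32*t^2 - 24*t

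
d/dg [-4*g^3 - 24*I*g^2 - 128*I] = 12*g*(-g - 4*I)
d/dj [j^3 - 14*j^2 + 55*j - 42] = 3*j^2 - 28*j + 55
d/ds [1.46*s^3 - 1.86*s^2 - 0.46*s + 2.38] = 4.38*s^2 - 3.72*s - 0.46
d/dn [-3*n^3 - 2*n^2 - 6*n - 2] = -9*n^2 - 4*n - 6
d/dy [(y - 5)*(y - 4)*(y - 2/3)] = 3*y^2 - 58*y/3 + 26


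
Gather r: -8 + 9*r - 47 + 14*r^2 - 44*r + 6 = 14*r^2 - 35*r - 49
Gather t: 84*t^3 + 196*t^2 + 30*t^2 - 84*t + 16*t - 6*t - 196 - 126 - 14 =84*t^3 + 226*t^2 - 74*t - 336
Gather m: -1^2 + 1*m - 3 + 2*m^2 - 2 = 2*m^2 + m - 6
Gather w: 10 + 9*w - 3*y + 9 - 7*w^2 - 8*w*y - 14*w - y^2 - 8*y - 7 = -7*w^2 + w*(-8*y - 5) - y^2 - 11*y + 12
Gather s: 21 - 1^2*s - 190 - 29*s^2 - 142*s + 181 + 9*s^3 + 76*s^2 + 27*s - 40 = 9*s^3 + 47*s^2 - 116*s - 28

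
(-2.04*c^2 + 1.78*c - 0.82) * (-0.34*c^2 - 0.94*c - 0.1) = 0.6936*c^4 + 1.3124*c^3 - 1.1904*c^2 + 0.5928*c + 0.082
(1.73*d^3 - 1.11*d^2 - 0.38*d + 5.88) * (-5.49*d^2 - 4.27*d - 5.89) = -9.4977*d^5 - 1.2932*d^4 - 3.3638*d^3 - 24.1207*d^2 - 22.8694*d - 34.6332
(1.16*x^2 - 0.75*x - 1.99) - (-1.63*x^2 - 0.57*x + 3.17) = 2.79*x^2 - 0.18*x - 5.16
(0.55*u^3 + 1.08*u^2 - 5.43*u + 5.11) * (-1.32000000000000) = -0.726*u^3 - 1.4256*u^2 + 7.1676*u - 6.7452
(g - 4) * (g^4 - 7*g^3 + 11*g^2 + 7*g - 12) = g^5 - 11*g^4 + 39*g^3 - 37*g^2 - 40*g + 48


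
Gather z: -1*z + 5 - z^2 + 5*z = -z^2 + 4*z + 5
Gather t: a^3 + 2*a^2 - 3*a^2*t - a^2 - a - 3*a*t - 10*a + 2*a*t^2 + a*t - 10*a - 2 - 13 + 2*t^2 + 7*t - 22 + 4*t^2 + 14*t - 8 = a^3 + a^2 - 21*a + t^2*(2*a + 6) + t*(-3*a^2 - 2*a + 21) - 45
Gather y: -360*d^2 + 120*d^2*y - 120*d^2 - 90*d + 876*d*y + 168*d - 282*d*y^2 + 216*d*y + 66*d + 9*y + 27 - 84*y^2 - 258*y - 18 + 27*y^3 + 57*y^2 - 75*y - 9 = -480*d^2 + 144*d + 27*y^3 + y^2*(-282*d - 27) + y*(120*d^2 + 1092*d - 324)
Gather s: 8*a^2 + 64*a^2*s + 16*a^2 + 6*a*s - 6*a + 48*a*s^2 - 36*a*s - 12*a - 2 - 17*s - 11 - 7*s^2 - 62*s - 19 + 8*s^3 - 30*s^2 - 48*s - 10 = 24*a^2 - 18*a + 8*s^3 + s^2*(48*a - 37) + s*(64*a^2 - 30*a - 127) - 42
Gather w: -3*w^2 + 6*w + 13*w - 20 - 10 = -3*w^2 + 19*w - 30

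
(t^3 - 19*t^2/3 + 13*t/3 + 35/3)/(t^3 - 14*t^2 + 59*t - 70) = (3*t^2 - 4*t - 7)/(3*(t^2 - 9*t + 14))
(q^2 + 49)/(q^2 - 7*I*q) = (q + 7*I)/q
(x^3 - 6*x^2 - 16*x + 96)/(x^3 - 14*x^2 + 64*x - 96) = (x + 4)/(x - 4)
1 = 1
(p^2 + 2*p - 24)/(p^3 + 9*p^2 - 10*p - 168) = 1/(p + 7)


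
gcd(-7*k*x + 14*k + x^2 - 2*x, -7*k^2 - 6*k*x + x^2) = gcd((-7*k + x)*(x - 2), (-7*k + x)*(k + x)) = -7*k + x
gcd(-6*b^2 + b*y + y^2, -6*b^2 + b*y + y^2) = -6*b^2 + b*y + y^2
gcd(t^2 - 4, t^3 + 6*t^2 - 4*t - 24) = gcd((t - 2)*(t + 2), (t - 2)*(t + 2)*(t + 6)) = t^2 - 4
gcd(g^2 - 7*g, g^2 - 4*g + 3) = 1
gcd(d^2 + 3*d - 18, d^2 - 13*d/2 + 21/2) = d - 3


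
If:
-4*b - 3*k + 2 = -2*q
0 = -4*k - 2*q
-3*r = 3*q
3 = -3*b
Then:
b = -1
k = 6/7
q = -12/7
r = 12/7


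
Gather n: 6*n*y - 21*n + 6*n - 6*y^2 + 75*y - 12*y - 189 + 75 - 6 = n*(6*y - 15) - 6*y^2 + 63*y - 120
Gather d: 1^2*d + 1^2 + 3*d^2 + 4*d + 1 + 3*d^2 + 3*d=6*d^2 + 8*d + 2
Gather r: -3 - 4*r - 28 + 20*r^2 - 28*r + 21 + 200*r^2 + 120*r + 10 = 220*r^2 + 88*r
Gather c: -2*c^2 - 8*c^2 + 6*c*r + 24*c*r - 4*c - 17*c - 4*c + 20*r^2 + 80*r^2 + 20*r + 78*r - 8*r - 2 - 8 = -10*c^2 + c*(30*r - 25) + 100*r^2 + 90*r - 10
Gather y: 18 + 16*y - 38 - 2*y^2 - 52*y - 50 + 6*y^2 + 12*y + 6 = 4*y^2 - 24*y - 64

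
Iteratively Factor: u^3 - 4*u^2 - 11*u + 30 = (u - 5)*(u^2 + u - 6) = (u - 5)*(u - 2)*(u + 3)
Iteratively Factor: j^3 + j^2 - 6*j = (j + 3)*(j^2 - 2*j) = j*(j + 3)*(j - 2)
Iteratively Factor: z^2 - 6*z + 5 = (z - 5)*(z - 1)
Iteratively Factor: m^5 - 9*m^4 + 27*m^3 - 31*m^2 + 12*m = (m - 4)*(m^4 - 5*m^3 + 7*m^2 - 3*m) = (m - 4)*(m - 3)*(m^3 - 2*m^2 + m) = (m - 4)*(m - 3)*(m - 1)*(m^2 - m) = (m - 4)*(m - 3)*(m - 1)^2*(m)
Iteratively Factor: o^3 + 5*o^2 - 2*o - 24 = (o - 2)*(o^2 + 7*o + 12) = (o - 2)*(o + 4)*(o + 3)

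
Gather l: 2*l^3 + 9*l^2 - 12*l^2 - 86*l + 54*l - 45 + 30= 2*l^3 - 3*l^2 - 32*l - 15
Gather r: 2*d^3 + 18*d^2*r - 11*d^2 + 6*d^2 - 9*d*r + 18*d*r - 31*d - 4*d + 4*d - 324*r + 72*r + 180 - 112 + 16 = 2*d^3 - 5*d^2 - 31*d + r*(18*d^2 + 9*d - 252) + 84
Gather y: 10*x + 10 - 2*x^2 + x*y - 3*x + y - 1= -2*x^2 + 7*x + y*(x + 1) + 9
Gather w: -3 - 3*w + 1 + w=-2*w - 2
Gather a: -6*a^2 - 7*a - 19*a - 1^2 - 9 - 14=-6*a^2 - 26*a - 24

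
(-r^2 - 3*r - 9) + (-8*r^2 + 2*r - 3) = -9*r^2 - r - 12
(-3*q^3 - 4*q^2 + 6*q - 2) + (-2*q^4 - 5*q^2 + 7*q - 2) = -2*q^4 - 3*q^3 - 9*q^2 + 13*q - 4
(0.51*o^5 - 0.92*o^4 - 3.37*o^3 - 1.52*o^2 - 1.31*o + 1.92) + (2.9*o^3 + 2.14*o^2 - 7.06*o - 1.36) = 0.51*o^5 - 0.92*o^4 - 0.47*o^3 + 0.62*o^2 - 8.37*o + 0.56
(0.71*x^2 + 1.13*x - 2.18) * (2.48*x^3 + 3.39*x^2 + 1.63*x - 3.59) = 1.7608*x^5 + 5.2093*x^4 - 0.418400000000001*x^3 - 8.0972*x^2 - 7.6101*x + 7.8262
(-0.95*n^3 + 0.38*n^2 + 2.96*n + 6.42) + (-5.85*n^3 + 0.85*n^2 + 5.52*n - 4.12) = -6.8*n^3 + 1.23*n^2 + 8.48*n + 2.3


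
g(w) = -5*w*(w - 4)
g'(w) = 20 - 10*w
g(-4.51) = -191.90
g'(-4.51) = 65.10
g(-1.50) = -41.25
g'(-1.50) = 35.00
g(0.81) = 12.92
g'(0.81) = 11.90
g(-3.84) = -150.53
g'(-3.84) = 58.40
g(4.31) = -6.68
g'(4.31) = -23.10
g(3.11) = 13.84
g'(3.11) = -11.10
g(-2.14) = -65.70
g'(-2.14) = 41.40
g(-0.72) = -16.99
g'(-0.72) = 27.20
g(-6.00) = -300.00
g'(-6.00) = 80.00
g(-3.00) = -105.00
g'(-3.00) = 50.00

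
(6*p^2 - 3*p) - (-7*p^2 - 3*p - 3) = 13*p^2 + 3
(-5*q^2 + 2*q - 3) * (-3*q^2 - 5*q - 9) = 15*q^4 + 19*q^3 + 44*q^2 - 3*q + 27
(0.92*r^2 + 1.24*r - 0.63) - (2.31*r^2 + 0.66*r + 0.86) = -1.39*r^2 + 0.58*r - 1.49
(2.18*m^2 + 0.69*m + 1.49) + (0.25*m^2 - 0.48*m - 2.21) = 2.43*m^2 + 0.21*m - 0.72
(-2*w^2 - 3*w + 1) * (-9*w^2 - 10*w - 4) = 18*w^4 + 47*w^3 + 29*w^2 + 2*w - 4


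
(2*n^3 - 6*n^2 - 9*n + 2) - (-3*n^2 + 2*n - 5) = 2*n^3 - 3*n^2 - 11*n + 7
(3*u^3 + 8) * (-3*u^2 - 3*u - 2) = -9*u^5 - 9*u^4 - 6*u^3 - 24*u^2 - 24*u - 16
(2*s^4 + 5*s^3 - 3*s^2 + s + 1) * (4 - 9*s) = -18*s^5 - 37*s^4 + 47*s^3 - 21*s^2 - 5*s + 4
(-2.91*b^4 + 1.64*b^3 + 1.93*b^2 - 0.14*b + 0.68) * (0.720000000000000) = -2.0952*b^4 + 1.1808*b^3 + 1.3896*b^2 - 0.1008*b + 0.4896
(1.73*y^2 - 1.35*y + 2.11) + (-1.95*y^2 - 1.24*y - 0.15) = -0.22*y^2 - 2.59*y + 1.96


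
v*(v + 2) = v^2 + 2*v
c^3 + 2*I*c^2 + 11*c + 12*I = (c - 3*I)*(c + I)*(c + 4*I)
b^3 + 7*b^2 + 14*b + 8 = (b + 1)*(b + 2)*(b + 4)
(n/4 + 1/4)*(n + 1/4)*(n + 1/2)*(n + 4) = n^4/4 + 23*n^3/16 + 63*n^2/32 + 29*n/32 + 1/8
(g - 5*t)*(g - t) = g^2 - 6*g*t + 5*t^2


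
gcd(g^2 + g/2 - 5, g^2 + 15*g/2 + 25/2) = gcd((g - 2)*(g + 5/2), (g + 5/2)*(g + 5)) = g + 5/2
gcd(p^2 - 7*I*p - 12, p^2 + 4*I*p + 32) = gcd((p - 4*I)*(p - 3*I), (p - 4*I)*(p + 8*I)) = p - 4*I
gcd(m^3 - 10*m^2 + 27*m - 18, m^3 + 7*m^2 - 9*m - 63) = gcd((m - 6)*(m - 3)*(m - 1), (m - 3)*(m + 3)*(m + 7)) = m - 3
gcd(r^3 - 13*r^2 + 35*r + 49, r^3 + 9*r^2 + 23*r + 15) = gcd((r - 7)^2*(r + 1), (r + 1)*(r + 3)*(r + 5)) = r + 1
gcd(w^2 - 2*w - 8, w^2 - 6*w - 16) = w + 2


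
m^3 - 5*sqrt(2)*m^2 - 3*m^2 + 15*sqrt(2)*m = m*(m - 3)*(m - 5*sqrt(2))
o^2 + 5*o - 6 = (o - 1)*(o + 6)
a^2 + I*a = a*(a + I)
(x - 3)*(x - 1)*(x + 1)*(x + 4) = x^4 + x^3 - 13*x^2 - x + 12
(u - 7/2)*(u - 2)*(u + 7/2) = u^3 - 2*u^2 - 49*u/4 + 49/2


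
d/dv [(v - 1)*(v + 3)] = 2*v + 2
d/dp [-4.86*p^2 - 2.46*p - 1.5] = -9.72*p - 2.46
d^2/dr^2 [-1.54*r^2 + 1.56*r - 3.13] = -3.08000000000000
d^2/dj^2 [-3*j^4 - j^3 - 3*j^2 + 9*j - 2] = -36*j^2 - 6*j - 6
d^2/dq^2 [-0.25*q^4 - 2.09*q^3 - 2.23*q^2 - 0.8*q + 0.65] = -3.0*q^2 - 12.54*q - 4.46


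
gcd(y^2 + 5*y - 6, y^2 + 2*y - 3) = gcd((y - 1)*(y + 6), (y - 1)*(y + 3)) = y - 1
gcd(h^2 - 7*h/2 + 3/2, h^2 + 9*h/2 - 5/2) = h - 1/2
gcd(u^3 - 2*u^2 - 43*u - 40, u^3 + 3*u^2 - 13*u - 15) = u^2 + 6*u + 5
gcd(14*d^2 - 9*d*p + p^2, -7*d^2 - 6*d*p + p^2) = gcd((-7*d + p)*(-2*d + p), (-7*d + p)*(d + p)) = -7*d + p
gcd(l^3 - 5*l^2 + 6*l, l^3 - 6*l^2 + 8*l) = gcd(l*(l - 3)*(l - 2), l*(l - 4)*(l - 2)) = l^2 - 2*l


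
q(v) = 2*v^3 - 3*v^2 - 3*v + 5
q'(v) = 6*v^2 - 6*v - 3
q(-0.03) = 5.09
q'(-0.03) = -2.81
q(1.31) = 0.42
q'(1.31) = -0.56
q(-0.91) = 3.74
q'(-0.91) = 7.43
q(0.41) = 3.40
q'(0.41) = -4.45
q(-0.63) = 5.20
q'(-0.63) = 3.16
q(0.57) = 2.69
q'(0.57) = -4.47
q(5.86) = 286.86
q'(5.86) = 167.88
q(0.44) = 3.27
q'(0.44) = -4.48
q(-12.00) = -3847.00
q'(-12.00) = 933.00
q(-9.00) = -1669.00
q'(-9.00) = 537.00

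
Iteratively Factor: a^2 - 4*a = (a - 4)*(a)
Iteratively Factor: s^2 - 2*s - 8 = (s + 2)*(s - 4)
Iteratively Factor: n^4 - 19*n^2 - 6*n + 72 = (n - 2)*(n^3 + 2*n^2 - 15*n - 36) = (n - 2)*(n + 3)*(n^2 - n - 12) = (n - 4)*(n - 2)*(n + 3)*(n + 3)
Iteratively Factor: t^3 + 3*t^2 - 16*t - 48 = (t + 3)*(t^2 - 16) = (t - 4)*(t + 3)*(t + 4)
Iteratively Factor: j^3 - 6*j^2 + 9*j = (j - 3)*(j^2 - 3*j) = (j - 3)^2*(j)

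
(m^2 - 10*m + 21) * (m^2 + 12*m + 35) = m^4 + 2*m^3 - 64*m^2 - 98*m + 735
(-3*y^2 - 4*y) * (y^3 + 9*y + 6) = -3*y^5 - 4*y^4 - 27*y^3 - 54*y^2 - 24*y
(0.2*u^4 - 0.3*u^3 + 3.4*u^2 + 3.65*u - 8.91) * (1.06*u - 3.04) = 0.212*u^5 - 0.926*u^4 + 4.516*u^3 - 6.467*u^2 - 20.5406*u + 27.0864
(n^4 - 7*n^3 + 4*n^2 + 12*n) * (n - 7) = n^5 - 14*n^4 + 53*n^3 - 16*n^2 - 84*n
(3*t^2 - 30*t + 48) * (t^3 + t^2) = 3*t^5 - 27*t^4 + 18*t^3 + 48*t^2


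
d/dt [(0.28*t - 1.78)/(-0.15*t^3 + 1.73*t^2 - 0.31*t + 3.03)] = (0.084*t^3 - 1.2854*t^2 + 6.1588*t + 0.2966)/(0.0225*t^6 - 0.519*t^5 + 3.0859*t^4 - 1.9816*t^3 + 10.5799*t^2 - 1.8786*t + 9.1809)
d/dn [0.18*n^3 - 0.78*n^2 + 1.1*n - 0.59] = 0.54*n^2 - 1.56*n + 1.1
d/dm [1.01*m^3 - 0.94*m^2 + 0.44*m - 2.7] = 3.03*m^2 - 1.88*m + 0.44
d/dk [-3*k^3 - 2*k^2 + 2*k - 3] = -9*k^2 - 4*k + 2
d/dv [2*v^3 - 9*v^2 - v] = 6*v^2 - 18*v - 1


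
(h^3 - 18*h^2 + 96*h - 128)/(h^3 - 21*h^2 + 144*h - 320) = (h - 2)/(h - 5)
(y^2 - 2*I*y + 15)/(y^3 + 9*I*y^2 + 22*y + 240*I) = (y + 3*I)/(y^2 + 14*I*y - 48)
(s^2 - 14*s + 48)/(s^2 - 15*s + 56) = (s - 6)/(s - 7)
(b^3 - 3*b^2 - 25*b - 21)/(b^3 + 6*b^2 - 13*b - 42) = (b^3 - 3*b^2 - 25*b - 21)/(b^3 + 6*b^2 - 13*b - 42)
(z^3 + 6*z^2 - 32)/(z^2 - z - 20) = (z^2 + 2*z - 8)/(z - 5)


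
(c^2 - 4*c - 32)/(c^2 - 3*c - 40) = (c + 4)/(c + 5)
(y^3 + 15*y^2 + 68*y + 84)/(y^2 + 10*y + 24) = (y^2 + 9*y + 14)/(y + 4)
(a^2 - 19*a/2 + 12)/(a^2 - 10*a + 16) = (a - 3/2)/(a - 2)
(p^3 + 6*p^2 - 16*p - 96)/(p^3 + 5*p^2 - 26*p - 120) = (p - 4)/(p - 5)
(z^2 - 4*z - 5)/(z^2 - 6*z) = (z^2 - 4*z - 5)/(z*(z - 6))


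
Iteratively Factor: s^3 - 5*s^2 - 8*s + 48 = (s - 4)*(s^2 - s - 12) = (s - 4)*(s + 3)*(s - 4)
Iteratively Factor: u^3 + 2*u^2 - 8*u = (u + 4)*(u^2 - 2*u) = u*(u + 4)*(u - 2)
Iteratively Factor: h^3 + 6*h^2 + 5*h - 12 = (h + 3)*(h^2 + 3*h - 4) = (h + 3)*(h + 4)*(h - 1)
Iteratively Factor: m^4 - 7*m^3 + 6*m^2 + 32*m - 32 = (m - 1)*(m^3 - 6*m^2 + 32) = (m - 4)*(m - 1)*(m^2 - 2*m - 8) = (m - 4)*(m - 1)*(m + 2)*(m - 4)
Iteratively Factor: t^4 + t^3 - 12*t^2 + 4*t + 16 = (t - 2)*(t^3 + 3*t^2 - 6*t - 8) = (t - 2)*(t + 4)*(t^2 - t - 2) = (t - 2)*(t + 1)*(t + 4)*(t - 2)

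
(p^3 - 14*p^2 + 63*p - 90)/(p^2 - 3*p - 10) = (p^2 - 9*p + 18)/(p + 2)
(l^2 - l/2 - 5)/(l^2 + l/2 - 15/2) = (l + 2)/(l + 3)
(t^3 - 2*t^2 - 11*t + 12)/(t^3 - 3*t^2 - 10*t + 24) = (t - 1)/(t - 2)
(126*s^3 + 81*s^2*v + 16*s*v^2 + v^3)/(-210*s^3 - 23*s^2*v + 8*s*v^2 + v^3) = (-3*s - v)/(5*s - v)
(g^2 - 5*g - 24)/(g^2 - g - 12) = (g - 8)/(g - 4)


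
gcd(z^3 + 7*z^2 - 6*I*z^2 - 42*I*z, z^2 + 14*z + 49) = z + 7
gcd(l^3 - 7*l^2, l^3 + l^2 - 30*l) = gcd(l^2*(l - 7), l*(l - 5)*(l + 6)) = l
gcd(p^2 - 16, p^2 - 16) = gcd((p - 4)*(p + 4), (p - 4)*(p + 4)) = p^2 - 16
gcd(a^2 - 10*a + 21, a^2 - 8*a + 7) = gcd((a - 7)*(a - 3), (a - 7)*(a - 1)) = a - 7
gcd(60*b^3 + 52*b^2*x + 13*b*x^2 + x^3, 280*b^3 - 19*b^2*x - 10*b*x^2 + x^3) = 5*b + x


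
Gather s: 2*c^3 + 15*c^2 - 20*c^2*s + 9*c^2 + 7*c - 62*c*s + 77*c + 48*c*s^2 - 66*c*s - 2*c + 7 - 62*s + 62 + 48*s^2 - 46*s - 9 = 2*c^3 + 24*c^2 + 82*c + s^2*(48*c + 48) + s*(-20*c^2 - 128*c - 108) + 60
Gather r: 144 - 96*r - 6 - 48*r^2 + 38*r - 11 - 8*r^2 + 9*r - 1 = -56*r^2 - 49*r + 126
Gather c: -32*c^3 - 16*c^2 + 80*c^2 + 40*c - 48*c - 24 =-32*c^3 + 64*c^2 - 8*c - 24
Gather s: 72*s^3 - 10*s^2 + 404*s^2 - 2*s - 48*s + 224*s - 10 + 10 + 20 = 72*s^3 + 394*s^2 + 174*s + 20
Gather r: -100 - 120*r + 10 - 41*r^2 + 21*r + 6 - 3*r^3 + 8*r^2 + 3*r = -3*r^3 - 33*r^2 - 96*r - 84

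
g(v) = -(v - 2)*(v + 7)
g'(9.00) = -23.00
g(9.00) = -112.00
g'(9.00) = -23.00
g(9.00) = -112.00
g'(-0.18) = -4.64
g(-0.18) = 14.87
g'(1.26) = -7.52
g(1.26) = 6.11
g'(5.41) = -15.82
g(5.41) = -42.32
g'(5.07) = -15.14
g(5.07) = -37.05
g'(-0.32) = -4.36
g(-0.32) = 15.50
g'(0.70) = -6.40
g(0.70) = 10.01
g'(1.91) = -8.82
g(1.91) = 0.80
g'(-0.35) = -4.30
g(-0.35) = 15.63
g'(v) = -2*v - 5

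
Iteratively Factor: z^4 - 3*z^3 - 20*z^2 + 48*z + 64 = (z + 4)*(z^3 - 7*z^2 + 8*z + 16) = (z - 4)*(z + 4)*(z^2 - 3*z - 4) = (z - 4)*(z + 1)*(z + 4)*(z - 4)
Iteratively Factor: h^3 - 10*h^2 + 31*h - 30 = (h - 3)*(h^2 - 7*h + 10) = (h - 3)*(h - 2)*(h - 5)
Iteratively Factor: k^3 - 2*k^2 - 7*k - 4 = (k - 4)*(k^2 + 2*k + 1) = (k - 4)*(k + 1)*(k + 1)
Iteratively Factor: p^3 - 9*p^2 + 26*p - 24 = (p - 2)*(p^2 - 7*p + 12) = (p - 4)*(p - 2)*(p - 3)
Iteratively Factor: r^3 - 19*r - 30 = (r + 2)*(r^2 - 2*r - 15) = (r - 5)*(r + 2)*(r + 3)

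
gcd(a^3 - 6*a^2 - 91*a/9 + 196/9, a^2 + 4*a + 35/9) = a + 7/3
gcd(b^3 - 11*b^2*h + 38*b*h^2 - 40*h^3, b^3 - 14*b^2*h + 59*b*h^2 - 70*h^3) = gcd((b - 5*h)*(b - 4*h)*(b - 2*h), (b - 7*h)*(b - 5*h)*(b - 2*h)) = b^2 - 7*b*h + 10*h^2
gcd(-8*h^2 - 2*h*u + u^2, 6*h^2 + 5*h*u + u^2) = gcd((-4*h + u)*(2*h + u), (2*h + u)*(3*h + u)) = 2*h + u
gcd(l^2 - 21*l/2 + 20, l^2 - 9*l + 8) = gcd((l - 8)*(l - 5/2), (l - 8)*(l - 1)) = l - 8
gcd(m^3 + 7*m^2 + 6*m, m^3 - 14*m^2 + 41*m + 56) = m + 1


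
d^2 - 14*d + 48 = (d - 8)*(d - 6)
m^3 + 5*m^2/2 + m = m*(m + 1/2)*(m + 2)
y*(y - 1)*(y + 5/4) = y^3 + y^2/4 - 5*y/4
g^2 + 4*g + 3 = (g + 1)*(g + 3)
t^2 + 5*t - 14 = (t - 2)*(t + 7)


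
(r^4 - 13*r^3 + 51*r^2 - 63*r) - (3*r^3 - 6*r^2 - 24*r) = r^4 - 16*r^3 + 57*r^2 - 39*r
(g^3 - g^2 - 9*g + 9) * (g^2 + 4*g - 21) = g^5 + 3*g^4 - 34*g^3 - 6*g^2 + 225*g - 189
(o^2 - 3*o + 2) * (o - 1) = o^3 - 4*o^2 + 5*o - 2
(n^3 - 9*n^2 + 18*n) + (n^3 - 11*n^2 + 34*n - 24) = 2*n^3 - 20*n^2 + 52*n - 24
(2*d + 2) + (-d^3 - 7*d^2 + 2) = -d^3 - 7*d^2 + 2*d + 4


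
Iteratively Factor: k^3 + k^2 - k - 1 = (k + 1)*(k^2 - 1) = (k + 1)^2*(k - 1)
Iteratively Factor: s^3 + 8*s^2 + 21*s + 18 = (s + 3)*(s^2 + 5*s + 6) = (s + 3)^2*(s + 2)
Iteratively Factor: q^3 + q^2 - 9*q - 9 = (q - 3)*(q^2 + 4*q + 3) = (q - 3)*(q + 1)*(q + 3)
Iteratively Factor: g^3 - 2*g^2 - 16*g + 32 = (g + 4)*(g^2 - 6*g + 8) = (g - 2)*(g + 4)*(g - 4)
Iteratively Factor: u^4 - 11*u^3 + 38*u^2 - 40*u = (u - 2)*(u^3 - 9*u^2 + 20*u) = (u - 4)*(u - 2)*(u^2 - 5*u) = (u - 5)*(u - 4)*(u - 2)*(u)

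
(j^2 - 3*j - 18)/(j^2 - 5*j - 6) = (j + 3)/(j + 1)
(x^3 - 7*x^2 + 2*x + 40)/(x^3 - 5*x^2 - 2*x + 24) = (x - 5)/(x - 3)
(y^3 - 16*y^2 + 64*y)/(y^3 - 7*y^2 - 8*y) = (y - 8)/(y + 1)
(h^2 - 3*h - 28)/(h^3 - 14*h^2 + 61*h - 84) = (h + 4)/(h^2 - 7*h + 12)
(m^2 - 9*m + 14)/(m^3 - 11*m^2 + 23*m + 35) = (m - 2)/(m^2 - 4*m - 5)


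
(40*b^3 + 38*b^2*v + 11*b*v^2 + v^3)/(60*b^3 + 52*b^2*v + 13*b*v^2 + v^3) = (4*b + v)/(6*b + v)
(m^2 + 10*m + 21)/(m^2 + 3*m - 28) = (m + 3)/(m - 4)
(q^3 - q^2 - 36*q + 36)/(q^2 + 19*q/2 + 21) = 2*(q^2 - 7*q + 6)/(2*q + 7)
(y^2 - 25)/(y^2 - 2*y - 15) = (y + 5)/(y + 3)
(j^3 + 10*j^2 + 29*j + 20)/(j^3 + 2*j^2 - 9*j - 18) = (j^3 + 10*j^2 + 29*j + 20)/(j^3 + 2*j^2 - 9*j - 18)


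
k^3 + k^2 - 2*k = k*(k - 1)*(k + 2)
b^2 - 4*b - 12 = (b - 6)*(b + 2)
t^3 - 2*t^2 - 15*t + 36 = (t - 3)^2*(t + 4)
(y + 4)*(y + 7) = y^2 + 11*y + 28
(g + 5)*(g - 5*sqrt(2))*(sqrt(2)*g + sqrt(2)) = sqrt(2)*g^3 - 10*g^2 + 6*sqrt(2)*g^2 - 60*g + 5*sqrt(2)*g - 50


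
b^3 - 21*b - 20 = (b - 5)*(b + 1)*(b + 4)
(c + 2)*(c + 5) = c^2 + 7*c + 10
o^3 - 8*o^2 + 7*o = o*(o - 7)*(o - 1)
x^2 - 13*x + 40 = (x - 8)*(x - 5)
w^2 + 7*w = w*(w + 7)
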